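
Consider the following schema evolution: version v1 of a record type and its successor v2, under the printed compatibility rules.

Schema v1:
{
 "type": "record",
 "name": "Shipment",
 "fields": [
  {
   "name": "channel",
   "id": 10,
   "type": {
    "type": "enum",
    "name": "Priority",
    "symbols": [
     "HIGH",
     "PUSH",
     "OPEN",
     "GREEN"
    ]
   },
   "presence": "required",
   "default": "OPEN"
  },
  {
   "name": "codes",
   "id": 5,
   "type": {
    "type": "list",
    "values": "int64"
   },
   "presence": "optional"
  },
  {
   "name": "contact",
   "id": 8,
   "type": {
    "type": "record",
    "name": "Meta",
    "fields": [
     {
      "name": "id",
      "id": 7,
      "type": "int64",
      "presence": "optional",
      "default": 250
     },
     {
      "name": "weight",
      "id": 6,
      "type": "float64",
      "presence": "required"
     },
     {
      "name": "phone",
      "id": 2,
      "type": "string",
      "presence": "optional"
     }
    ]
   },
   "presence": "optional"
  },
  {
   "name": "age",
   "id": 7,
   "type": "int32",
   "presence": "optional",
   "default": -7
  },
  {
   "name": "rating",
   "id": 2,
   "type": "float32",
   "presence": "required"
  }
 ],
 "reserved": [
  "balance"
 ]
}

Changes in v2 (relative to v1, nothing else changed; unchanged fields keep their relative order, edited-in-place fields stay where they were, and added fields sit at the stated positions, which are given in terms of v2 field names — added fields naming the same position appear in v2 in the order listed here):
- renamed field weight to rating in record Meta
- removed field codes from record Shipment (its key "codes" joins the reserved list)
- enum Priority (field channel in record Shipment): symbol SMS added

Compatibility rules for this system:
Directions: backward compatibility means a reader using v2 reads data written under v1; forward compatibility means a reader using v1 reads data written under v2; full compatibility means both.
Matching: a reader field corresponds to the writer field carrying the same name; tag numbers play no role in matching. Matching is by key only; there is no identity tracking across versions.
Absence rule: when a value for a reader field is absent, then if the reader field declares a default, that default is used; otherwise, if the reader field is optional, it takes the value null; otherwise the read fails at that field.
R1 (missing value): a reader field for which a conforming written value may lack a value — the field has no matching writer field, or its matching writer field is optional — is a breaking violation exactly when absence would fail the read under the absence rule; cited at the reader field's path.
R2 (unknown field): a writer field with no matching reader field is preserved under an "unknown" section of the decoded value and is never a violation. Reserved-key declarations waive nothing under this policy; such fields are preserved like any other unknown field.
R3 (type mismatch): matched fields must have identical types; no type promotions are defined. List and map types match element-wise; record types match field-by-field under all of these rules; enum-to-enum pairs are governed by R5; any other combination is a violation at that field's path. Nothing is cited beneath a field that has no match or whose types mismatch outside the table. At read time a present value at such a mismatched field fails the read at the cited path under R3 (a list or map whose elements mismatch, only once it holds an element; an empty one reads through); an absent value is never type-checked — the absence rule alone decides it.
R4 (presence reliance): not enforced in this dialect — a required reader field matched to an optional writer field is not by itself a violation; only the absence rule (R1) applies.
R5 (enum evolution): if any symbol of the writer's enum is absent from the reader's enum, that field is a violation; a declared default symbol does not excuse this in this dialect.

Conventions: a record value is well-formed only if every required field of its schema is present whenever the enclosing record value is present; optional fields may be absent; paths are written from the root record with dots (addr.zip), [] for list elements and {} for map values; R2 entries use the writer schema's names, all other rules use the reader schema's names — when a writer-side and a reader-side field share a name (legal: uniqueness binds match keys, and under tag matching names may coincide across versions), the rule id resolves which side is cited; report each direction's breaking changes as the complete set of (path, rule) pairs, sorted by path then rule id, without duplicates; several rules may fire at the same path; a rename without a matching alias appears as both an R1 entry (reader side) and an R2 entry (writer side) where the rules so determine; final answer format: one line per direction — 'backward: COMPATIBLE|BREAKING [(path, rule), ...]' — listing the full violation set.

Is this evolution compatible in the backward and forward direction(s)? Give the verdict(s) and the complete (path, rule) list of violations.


in Shipment below, arrows point writer -> reader
backward on Shipment — v2 reading data written by v1:
  channel <- channel (Priority -> Priority, writer required)
  contact <- contact (Meta -> Meta, writer optional)
  age <- age (int32 -> int32, writer optional)
  rating <- rating (float32 -> float32, writer required)
  writer codes: unknown to reader
  contact.id <- contact.id (int64 -> int64, writer optional)
  contact.rating has no writer counterpart
  contact.phone <- contact.phone (string -> string, writer optional)
  writer contact.weight: unknown to reader
  breaking: (contact.rating, R1)
  backward on Shipment therefore BREAKING (1)
forward on Shipment — v1 reading data written by v2:
  channel <- channel (Priority -> Priority, writer required)
  codes has no writer counterpart
  contact <- contact (Meta -> Meta, writer optional)
  age <- age (int32 -> int32, writer optional)
  rating <- rating (float32 -> float32, writer required)
  contact.id <- contact.id (int64 -> int64, writer optional)
  contact.weight has no writer counterpart
  contact.phone <- contact.phone (string -> string, writer optional)
  writer contact.rating: unknown to reader
  breaking: (channel, R5)
  breaking: (contact.weight, R1)
  forward on Shipment therefore BREAKING (2)

backward: BREAKING [(contact.rating, R1)]; forward: BREAKING [(channel, R5), (contact.weight, R1)]


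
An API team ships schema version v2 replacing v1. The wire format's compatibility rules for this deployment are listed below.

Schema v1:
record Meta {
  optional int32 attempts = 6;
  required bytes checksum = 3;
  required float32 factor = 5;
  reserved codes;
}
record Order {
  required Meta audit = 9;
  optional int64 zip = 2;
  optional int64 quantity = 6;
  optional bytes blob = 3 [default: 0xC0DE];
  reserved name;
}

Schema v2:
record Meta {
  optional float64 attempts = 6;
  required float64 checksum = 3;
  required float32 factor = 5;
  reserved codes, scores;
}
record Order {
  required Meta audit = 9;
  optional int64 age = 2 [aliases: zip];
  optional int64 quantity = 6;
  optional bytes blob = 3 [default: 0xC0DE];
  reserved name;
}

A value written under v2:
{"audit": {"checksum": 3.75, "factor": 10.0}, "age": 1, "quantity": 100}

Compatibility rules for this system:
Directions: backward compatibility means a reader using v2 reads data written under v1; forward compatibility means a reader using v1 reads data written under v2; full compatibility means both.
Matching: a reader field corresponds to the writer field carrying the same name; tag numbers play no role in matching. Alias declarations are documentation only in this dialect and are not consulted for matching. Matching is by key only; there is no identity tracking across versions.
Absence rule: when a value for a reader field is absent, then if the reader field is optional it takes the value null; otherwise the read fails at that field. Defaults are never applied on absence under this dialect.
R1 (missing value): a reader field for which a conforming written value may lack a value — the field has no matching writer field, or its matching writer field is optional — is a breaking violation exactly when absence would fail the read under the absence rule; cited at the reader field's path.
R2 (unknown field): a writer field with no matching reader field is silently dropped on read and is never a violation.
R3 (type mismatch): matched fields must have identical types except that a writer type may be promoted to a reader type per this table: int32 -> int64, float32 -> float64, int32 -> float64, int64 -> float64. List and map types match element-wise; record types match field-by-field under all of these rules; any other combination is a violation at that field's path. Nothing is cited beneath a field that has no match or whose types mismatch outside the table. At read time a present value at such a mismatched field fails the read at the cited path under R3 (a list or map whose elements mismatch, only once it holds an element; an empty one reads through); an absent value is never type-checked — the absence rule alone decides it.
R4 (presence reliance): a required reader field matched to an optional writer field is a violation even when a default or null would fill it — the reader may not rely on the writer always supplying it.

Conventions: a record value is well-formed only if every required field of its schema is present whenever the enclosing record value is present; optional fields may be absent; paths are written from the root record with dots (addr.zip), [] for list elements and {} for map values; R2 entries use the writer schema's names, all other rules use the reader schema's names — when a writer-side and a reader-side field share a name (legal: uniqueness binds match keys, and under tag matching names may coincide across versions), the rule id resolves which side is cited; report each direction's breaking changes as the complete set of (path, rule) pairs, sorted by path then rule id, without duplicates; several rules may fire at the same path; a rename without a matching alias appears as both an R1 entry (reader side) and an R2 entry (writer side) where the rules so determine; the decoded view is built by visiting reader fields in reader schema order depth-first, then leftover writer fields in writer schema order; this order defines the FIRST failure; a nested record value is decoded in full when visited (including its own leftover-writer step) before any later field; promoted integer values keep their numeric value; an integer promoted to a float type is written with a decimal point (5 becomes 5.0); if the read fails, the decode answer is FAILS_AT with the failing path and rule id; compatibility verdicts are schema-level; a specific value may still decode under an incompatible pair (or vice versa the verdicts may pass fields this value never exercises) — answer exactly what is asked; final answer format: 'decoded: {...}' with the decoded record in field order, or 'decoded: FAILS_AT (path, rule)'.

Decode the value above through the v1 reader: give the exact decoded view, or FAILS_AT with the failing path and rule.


decoded: FAILS_AT (audit.checksum, R3)

the writer's type comes first in each Order pair
decode (reader v1):
  audit.attempts := null (not supplied -> null)
  read fails at audit.checksum under R3
  => FAILS_AT (audit.checksum, R3)
ruling out the remaining Order differences:
  field attempts in record Meta: type int32 changed to float64 -> a verdict-level change on Order — the shown value reads the same
  renamed field zip to age in record Order (alias zip declared on the renamed field) -> triggers nothing under the printed rules; the Order answer is the same either way


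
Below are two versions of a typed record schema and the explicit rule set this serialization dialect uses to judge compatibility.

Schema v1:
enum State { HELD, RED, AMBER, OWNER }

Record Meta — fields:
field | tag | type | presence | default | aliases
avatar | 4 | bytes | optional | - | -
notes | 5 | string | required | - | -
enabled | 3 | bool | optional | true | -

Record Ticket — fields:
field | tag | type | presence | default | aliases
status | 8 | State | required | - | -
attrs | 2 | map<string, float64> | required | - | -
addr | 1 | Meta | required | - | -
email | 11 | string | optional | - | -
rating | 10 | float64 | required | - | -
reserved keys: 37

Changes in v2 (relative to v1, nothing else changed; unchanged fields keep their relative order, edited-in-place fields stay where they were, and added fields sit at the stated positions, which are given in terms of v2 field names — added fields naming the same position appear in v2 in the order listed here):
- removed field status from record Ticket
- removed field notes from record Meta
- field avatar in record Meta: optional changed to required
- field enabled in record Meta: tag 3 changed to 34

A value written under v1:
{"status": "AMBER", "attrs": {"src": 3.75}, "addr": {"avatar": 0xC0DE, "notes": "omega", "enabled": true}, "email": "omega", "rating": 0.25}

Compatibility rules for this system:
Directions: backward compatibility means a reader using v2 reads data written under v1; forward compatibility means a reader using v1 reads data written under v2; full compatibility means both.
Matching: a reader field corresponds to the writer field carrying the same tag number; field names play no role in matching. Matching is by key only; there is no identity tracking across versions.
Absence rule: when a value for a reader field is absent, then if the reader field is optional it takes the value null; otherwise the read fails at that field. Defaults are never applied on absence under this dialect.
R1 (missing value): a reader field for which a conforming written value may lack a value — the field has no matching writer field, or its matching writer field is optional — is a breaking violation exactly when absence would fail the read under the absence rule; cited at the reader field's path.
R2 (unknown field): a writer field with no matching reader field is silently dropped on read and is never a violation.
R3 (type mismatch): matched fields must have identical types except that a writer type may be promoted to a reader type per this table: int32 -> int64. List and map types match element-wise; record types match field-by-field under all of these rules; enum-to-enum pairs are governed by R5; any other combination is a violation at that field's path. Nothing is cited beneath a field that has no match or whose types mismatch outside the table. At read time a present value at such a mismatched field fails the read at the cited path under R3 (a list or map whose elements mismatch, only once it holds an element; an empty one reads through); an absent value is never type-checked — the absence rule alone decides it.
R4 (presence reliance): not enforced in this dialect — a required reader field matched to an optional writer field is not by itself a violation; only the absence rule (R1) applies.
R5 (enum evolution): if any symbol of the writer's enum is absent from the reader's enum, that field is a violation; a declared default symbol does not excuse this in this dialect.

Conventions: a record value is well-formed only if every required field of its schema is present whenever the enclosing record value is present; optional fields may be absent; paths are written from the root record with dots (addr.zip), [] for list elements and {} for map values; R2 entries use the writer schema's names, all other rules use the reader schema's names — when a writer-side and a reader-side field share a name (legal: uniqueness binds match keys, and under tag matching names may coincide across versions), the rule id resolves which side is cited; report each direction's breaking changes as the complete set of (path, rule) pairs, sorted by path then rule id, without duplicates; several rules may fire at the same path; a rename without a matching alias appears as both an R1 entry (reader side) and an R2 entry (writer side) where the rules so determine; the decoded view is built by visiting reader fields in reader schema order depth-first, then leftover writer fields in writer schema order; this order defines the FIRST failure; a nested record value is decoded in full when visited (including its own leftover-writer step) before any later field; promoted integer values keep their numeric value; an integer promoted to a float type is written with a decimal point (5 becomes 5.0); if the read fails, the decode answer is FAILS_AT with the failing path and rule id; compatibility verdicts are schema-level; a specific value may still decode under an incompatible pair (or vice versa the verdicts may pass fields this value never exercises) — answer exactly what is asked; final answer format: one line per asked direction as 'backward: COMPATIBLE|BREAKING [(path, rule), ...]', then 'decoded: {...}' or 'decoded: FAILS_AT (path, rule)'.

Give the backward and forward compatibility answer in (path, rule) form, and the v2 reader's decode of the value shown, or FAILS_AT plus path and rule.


each type pair in Ticket: writer, then reader
backward pass over Ticket, reader schema v2, writer schema v1:
  attrs: map<string, float64> -> map<string, float64>, writer required; from attrs
  addr: Meta -> Meta, writer required; from addr
  email: string -> string, writer optional; from email
  rating: float64 -> float64, writer required; from rating
  status (writer side), unknown to reader
  addr.avatar: bytes -> bytes, writer optional; from addr.avatar
  addr.enabled has no writer counterpart
  addr.notes (writer side), unknown to reader
  addr.enabled (writer side), unknown to reader
  breaking: (addr.avatar, R1)
  backward on Ticket therefore BREAKING (1)
forward pass over Ticket, reader schema v1, writer schema v2:
  status has no writer counterpart
  attrs: map<string, float64> -> map<string, float64>, writer required; from attrs
  addr: Meta -> Meta, writer required; from addr
  email: string -> string, writer optional; from email
  rating: float64 -> float64, writer required; from rating
  addr.avatar: bytes -> bytes, writer required; from addr.avatar
  addr.notes has no writer counterpart
  addr.enabled has no writer counterpart
  addr.enabled (writer side), unknown to reader
  breaking: (addr.notes, R1)
  breaking: (status, R1)
  forward on Ticket therefore BREAKING (2)
migrating the Ticket value to v2:
  attrs := {"src": 3.75}
  addr.avatar := 0xC0DE
  addr.enabled := null (not supplied -> null)
  writer addr.notes: unmatched, discarded
  writer addr.enabled: unmatched, discarded
  email := "omega"
  rating := 0.25
  writer status: unmatched, discarded
  => decoded: {"attrs": {"src": 3.75}, "addr": {"avatar": 0xC0DE, "enabled": null}, "email": "omega", "rating": 0.25}

backward: BREAKING [(addr.avatar, R1)]; forward: BREAKING [(addr.notes, R1), (status, R1)]; decoded: {"attrs": {"src": 3.75}, "addr": {"avatar": 0xC0DE, "enabled": null}, "email": "omega", "rating": 0.25}


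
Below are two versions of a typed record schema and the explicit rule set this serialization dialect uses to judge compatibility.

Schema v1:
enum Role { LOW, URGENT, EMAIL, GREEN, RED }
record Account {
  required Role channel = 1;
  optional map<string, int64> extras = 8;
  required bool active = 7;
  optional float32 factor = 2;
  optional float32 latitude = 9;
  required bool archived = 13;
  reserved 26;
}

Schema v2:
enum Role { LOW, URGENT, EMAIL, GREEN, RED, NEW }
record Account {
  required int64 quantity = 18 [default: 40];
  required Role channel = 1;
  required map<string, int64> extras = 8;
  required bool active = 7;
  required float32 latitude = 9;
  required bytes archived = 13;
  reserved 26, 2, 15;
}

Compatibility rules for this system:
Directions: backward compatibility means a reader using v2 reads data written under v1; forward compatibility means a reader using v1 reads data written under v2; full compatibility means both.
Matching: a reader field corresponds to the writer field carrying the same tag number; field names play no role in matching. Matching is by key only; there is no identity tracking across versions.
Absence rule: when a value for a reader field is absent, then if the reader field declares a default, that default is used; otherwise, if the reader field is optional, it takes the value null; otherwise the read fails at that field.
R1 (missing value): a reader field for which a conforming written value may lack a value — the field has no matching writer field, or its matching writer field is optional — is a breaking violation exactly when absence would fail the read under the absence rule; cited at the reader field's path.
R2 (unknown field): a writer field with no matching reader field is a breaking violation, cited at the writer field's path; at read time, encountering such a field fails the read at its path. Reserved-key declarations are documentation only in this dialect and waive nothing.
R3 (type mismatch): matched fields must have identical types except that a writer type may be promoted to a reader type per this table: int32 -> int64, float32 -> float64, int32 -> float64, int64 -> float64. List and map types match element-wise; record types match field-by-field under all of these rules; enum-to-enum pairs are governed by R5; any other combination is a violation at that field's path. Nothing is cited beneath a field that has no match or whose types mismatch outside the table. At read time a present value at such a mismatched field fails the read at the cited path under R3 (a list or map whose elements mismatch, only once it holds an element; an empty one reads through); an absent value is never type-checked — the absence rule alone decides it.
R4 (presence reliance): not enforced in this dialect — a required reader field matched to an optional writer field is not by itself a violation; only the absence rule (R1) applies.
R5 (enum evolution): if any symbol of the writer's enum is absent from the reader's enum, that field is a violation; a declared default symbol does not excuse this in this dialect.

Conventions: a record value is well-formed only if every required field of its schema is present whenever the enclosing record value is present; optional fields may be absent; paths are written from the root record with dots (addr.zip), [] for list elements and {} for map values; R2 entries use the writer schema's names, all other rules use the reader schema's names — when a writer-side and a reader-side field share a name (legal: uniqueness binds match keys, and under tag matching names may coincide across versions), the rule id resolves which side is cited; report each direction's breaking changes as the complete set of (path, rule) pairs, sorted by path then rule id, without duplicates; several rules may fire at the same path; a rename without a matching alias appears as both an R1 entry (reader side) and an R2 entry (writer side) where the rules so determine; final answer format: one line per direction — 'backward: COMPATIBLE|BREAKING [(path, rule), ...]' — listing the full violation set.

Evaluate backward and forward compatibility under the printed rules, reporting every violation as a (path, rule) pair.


backward: BREAKING [(archived, R3), (extras, R1), (factor, R2), (latitude, R1)]; forward: BREAKING [(archived, R3), (channel, R5), (quantity, R2)]

in Account below, arrows point writer -> reader
backward pass over Account, reader schema v2, writer schema v1:
  quantity: no writer-side match
  Role -> Role, writer required: channel aligns to channel
  map<string, int64> -> map<string, int64>, writer optional: extras aligns to extras
  bool -> bool, writer required: active aligns to active
  float32 -> float32, writer optional: latitude aligns to latitude
  bool -> bytes, writer required: archived aligns to archived
  writer field factor has no reader counterpart
  breaking: (archived, R3)
  breaking: (extras, R1)
  breaking: (factor, R2)
  breaking: (latitude, R1)
  backward on Account therefore BREAKING (4)
forward pass over Account, reader schema v1, writer schema v2:
  Role -> Role, writer required: channel aligns to channel
  map<string, int64> -> map<string, int64>, writer required: extras aligns to extras
  bool -> bool, writer required: active aligns to active
  factor: no writer-side match
  float32 -> float32, writer required: latitude aligns to latitude
  bytes -> bool, writer required: archived aligns to archived
  writer field quantity has no reader counterpart
  breaking: (archived, R3)
  breaking: (channel, R5)
  breaking: (quantity, R2)
  forward on Account therefore BREAKING (3)


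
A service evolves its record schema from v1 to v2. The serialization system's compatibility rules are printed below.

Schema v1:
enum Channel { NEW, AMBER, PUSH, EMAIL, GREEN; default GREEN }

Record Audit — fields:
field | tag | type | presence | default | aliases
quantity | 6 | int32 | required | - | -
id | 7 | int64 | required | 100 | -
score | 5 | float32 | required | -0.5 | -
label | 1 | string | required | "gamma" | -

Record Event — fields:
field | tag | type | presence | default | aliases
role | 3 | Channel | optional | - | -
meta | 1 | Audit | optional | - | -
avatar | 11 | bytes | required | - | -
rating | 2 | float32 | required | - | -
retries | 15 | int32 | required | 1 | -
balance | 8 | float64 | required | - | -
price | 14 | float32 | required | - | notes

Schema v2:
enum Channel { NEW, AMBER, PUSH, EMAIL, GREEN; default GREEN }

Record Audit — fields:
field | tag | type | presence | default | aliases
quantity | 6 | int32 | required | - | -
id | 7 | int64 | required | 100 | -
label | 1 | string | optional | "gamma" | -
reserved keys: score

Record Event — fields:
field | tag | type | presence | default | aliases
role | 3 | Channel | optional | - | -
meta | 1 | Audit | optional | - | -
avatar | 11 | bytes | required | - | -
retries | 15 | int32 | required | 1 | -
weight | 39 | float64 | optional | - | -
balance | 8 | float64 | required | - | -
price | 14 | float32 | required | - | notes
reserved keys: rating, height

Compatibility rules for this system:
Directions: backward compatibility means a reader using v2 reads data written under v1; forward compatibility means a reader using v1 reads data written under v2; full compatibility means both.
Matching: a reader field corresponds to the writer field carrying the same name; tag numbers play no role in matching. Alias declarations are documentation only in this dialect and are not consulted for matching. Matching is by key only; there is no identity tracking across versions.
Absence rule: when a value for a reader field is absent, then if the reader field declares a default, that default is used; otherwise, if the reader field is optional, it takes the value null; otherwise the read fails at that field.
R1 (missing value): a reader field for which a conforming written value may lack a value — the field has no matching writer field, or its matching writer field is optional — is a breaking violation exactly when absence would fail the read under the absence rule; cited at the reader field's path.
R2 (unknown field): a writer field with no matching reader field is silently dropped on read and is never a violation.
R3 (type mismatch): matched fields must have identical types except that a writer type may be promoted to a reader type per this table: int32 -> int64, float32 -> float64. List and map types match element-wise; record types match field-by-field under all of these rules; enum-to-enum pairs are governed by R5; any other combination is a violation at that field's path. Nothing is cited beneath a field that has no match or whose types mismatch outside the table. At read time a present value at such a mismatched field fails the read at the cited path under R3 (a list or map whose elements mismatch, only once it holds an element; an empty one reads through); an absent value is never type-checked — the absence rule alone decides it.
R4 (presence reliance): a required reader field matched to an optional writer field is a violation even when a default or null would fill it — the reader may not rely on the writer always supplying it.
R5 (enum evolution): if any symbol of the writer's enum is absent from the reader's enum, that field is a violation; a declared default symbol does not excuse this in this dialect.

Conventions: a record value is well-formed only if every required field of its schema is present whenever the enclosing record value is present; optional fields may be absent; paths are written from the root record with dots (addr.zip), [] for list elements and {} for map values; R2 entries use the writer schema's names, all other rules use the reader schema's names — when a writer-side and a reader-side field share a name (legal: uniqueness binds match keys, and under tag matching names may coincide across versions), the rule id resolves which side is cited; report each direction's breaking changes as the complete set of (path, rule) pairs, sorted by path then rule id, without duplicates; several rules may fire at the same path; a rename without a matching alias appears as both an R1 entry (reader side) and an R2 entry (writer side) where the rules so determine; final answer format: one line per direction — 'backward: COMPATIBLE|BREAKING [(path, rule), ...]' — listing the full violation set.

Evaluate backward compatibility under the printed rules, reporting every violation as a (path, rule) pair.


backward: COMPATIBLE []

arrows below run writer -> reader for Event
backward for Event (reader v2, writer v1):
  writer optional, Channel -> Channel: reader role maps from writer role
  writer optional, Audit -> Audit: reader meta maps from writer meta
  writer required, bytes -> bytes: reader avatar maps from writer avatar
  writer required, int32 -> int32: reader retries maps from writer retries
  weight: no writer-side match
  writer required, float64 -> float64: reader balance maps from writer balance
  writer required, float32 -> float32: reader price maps from writer price
  rating (writer side), unknown to reader
  writer required, int32 -> int32: reader meta.quantity maps from writer meta.quantity
  writer required, int64 -> int64: reader meta.id maps from writer meta.id
  writer required, string -> string: reader meta.label maps from writer meta.label
  meta.score (writer side), unknown to reader
  => backward: COMPATIBLE
the rest of the Event diff is inert for this question:
  removed field rating from record Event (its key "rating" joins the reserved list) -> matters only for Event's forward compatibility — outside the asked direction
  field label in record Audit: required changed to optional -> matters only for Event's forward compatibility — outside the asked direction
  added field weight to record Event: optional float64, tag 39 (in v2 it sits immediately before balance) -> triggers nothing under Event's printed rules — same verdict
  removed field score from record Audit (its key "score" joins the reserved list) -> triggers nothing under Event's printed rules — same verdict


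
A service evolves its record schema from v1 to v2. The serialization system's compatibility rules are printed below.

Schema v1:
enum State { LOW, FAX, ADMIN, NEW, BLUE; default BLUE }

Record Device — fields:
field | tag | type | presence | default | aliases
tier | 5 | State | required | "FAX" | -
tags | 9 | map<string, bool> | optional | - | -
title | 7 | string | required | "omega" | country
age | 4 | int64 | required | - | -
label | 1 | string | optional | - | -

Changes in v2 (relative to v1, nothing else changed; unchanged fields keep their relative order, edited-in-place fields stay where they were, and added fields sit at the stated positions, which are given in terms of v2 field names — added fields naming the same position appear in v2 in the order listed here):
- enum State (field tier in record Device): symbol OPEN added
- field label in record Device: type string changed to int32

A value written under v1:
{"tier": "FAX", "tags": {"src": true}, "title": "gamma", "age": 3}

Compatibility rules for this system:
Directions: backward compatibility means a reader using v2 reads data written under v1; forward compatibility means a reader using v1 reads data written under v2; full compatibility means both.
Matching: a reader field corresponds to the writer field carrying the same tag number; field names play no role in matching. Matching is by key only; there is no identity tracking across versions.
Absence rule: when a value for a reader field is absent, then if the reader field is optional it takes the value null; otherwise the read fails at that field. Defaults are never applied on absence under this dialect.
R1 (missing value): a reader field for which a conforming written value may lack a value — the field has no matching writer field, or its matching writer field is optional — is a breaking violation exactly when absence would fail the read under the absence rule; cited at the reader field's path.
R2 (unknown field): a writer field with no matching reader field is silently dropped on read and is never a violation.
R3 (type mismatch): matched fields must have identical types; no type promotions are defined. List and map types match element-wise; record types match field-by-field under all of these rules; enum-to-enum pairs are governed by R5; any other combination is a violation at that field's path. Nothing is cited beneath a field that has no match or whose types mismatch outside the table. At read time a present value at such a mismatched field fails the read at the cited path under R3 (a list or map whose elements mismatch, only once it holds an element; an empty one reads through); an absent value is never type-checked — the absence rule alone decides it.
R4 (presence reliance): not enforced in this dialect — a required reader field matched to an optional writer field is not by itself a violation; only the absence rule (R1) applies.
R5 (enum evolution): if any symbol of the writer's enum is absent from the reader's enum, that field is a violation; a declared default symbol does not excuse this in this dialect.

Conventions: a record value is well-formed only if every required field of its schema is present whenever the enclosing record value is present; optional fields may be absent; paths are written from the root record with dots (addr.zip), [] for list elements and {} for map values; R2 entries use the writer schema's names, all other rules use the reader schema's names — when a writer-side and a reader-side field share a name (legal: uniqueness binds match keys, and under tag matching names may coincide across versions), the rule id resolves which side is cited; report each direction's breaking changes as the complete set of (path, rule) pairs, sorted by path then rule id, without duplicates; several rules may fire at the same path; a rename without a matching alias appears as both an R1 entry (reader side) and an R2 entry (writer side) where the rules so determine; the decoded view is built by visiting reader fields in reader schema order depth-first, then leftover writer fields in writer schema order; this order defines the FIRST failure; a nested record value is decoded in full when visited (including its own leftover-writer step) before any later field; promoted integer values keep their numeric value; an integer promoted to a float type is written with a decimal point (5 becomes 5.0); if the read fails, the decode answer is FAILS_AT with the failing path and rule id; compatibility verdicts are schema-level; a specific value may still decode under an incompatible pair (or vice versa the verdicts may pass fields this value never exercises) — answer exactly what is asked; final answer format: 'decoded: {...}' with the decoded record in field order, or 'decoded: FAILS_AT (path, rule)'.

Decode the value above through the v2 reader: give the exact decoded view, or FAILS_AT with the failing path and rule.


decoded: {"tier": "FAX", "tags": {"src": true}, "title": "gamma", "age": 3, "label": null}

in Device below, arrows point writer -> reader
decode walk for Device under reader schema v2:
  tier := "FAX"
  tags := {"src": true}
  title := "gamma"
  age := 3
  label := null (not supplied -> null)
  => decoded: {"tier": "FAX", "tags": {"src": true}, "title": "gamma", "age": 3, "label": null}
ruling out the remaining Device differences:
  enum State (field tier in record Device): symbol OPEN added -> shifts the Device verdicts, not this decode
  field label in record Device: type string changed to int32 -> shifts the Device verdicts, not this decode


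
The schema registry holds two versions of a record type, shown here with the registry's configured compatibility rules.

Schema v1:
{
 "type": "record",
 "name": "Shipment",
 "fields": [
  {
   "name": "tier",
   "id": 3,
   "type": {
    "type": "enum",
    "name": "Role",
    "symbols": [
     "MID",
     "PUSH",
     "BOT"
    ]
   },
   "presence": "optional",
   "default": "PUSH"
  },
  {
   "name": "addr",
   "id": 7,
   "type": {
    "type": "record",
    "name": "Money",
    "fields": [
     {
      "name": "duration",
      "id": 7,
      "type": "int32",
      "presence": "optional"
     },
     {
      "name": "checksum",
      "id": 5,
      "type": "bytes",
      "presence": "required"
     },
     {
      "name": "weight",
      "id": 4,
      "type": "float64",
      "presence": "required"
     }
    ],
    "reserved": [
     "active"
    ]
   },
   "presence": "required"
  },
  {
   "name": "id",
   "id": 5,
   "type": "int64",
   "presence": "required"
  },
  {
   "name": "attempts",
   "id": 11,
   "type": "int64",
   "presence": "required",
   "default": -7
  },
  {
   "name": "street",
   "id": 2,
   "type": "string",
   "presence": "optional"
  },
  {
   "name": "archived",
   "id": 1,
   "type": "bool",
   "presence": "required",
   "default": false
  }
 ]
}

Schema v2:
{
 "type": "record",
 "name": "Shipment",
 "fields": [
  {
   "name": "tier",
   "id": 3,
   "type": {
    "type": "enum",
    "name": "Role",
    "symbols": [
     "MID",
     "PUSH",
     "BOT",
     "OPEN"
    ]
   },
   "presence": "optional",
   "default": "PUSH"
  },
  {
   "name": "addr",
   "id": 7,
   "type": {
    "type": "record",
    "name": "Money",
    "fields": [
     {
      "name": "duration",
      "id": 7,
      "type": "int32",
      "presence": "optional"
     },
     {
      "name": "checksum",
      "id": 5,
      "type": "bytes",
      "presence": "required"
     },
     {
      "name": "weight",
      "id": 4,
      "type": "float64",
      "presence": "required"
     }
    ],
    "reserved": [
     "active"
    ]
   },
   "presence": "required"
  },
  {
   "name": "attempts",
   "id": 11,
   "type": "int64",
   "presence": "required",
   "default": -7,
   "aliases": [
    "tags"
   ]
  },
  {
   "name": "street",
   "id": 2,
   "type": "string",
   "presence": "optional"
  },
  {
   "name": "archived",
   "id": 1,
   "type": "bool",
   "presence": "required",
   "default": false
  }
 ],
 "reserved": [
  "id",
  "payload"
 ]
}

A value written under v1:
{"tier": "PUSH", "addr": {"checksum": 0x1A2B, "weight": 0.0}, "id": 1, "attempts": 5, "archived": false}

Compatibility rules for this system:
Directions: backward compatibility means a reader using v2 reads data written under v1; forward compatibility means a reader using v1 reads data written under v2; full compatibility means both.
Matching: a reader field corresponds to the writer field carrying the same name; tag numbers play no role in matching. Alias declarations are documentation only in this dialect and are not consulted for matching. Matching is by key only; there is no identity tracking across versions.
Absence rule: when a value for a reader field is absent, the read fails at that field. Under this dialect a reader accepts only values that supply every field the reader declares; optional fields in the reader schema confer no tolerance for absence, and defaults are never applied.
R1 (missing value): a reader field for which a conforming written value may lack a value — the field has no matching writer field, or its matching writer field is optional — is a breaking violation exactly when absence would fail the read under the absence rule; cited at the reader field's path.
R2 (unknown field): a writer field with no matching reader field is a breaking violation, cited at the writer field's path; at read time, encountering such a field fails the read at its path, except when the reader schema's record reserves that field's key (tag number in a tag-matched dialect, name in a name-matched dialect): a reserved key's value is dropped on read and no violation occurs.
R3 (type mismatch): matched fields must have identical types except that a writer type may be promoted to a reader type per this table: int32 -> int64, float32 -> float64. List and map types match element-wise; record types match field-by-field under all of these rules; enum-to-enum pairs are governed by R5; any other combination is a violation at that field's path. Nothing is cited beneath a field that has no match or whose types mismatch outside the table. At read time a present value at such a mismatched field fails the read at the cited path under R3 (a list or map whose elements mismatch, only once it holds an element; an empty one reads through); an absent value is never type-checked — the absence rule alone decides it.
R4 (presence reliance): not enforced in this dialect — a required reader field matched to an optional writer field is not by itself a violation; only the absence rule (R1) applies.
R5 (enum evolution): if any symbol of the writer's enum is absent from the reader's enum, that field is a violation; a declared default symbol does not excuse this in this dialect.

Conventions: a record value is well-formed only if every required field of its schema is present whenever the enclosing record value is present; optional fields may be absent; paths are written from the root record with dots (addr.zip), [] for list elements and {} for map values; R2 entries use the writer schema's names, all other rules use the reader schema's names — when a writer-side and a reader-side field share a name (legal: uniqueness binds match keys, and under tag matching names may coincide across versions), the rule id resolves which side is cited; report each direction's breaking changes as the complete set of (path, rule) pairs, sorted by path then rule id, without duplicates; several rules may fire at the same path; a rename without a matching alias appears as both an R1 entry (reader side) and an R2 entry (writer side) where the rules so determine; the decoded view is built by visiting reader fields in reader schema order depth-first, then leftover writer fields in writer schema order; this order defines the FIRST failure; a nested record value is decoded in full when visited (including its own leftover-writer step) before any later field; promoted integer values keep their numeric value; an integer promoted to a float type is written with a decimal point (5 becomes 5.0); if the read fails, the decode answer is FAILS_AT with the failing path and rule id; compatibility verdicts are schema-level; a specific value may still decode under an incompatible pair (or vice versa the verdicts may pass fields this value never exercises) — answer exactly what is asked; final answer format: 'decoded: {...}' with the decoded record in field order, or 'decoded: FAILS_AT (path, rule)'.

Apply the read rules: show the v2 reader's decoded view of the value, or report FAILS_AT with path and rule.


each type pair in Shipment: writer, then reader
decode (reader v2):
  tier := "PUSH"
  read fails at addr.duration under R1 (no fill)
  => FAILS_AT (addr.duration, R1)
diffs on Shipment not affecting the asked answer:
  enum Role (field tier in record Shipment): symbol OPEN added -> shifts the Shipment verdicts, not this decode
  removed field id from record Shipment (its key "id" joins the reserved list) -> shifts the Shipment verdicts, not this decode

decoded: FAILS_AT (addr.duration, R1)
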